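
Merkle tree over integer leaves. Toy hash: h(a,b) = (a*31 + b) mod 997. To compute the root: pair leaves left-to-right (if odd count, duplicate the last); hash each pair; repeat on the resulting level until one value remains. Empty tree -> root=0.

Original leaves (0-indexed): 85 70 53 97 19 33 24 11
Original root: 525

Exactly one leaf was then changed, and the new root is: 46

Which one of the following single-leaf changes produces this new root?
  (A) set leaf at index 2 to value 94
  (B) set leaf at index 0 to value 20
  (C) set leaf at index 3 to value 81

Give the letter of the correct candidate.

Original leaves: [85, 70, 53, 97, 19, 33, 24, 11]
Target new root: 46
Try each candidate change and compute the resulting root:
Candidate A: set leaf[2] = 94 -> leaves = [85, 70, 94, 97, 19, 33, 24, 11]
  L0: [85, 70, 94, 97, 19, 33, 24, 11]
  L1: h(85,70)=(85*31+70)%997=711 h(94,97)=(94*31+97)%997=20 h(19,33)=(19*31+33)%997=622 h(24,11)=(24*31+11)%997=755 -> [711, 20, 622, 755]
  L2: h(711,20)=(711*31+20)%997=127 h(622,755)=(622*31+755)%997=97 -> [127, 97]
  L3: h(127,97)=(127*31+97)%997=46 -> [46]
  root = 46 == target 46  ** MATCH **
Candidate B: set leaf[0] = 20 -> leaves = [20, 70, 53, 97, 19, 33, 24, 11]
  L0: [20, 70, 53, 97, 19, 33, 24, 11]
  L1: h(20,70)=(20*31+70)%997=690 h(53,97)=(53*31+97)%997=743 h(19,33)=(19*31+33)%997=622 h(24,11)=(24*31+11)%997=755 -> [690, 743, 622, 755]
  L2: h(690,743)=(690*31+743)%997=199 h(622,755)=(622*31+755)%997=97 -> [199, 97]
  L3: h(199,97)=(199*31+97)%997=284 -> [284]
  root = 284 != target 46
Candidate C: set leaf[3] = 81 -> leaves = [85, 70, 53, 81, 19, 33, 24, 11]
  L0: [85, 70, 53, 81, 19, 33, 24, 11]
  L1: h(85,70)=(85*31+70)%997=711 h(53,81)=(53*31+81)%997=727 h(19,33)=(19*31+33)%997=622 h(24,11)=(24*31+11)%997=755 -> [711, 727, 622, 755]
  L2: h(711,727)=(711*31+727)%997=834 h(622,755)=(622*31+755)%997=97 -> [834, 97]
  L3: h(834,97)=(834*31+97)%997=29 -> [29]
  root = 29 != target 46
Candidate A produces the target root.

Answer: A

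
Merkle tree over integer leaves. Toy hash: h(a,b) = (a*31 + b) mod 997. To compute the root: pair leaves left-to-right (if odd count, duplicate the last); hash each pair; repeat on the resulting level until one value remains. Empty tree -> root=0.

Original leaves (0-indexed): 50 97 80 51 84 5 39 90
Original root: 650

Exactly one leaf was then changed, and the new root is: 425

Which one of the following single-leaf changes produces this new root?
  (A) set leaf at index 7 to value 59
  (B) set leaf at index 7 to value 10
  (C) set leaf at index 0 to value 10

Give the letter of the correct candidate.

Answer: C

Derivation:
Original leaves: [50, 97, 80, 51, 84, 5, 39, 90]
Target new root: 425
Try each candidate change and compute the resulting root:
Candidate A: set leaf[7] = 59 -> leaves = [50, 97, 80, 51, 84, 5, 39, 59]
  L0: [50, 97, 80, 51, 84, 5, 39, 59]
  L1: h(50,97)=(50*31+97)%997=650 h(80,51)=(80*31+51)%997=537 h(84,5)=(84*31+5)%997=615 h(39,59)=(39*31+59)%997=271 -> [650, 537, 615, 271]
  L2: h(650,537)=(650*31+537)%997=747 h(615,271)=(615*31+271)%997=393 -> [747, 393]
  L3: h(747,393)=(747*31+393)%997=619 -> [619]
  root = 619 != target 425
Candidate B: set leaf[7] = 10 -> leaves = [50, 97, 80, 51, 84, 5, 39, 10]
  L0: [50, 97, 80, 51, 84, 5, 39, 10]
  L1: h(50,97)=(50*31+97)%997=650 h(80,51)=(80*31+51)%997=537 h(84,5)=(84*31+5)%997=615 h(39,10)=(39*31+10)%997=222 -> [650, 537, 615, 222]
  L2: h(650,537)=(650*31+537)%997=747 h(615,222)=(615*31+222)%997=344 -> [747, 344]
  L3: h(747,344)=(747*31+344)%997=570 -> [570]
  root = 570 != target 425
Candidate C: set leaf[0] = 10 -> leaves = [10, 97, 80, 51, 84, 5, 39, 90]
  L0: [10, 97, 80, 51, 84, 5, 39, 90]
  L1: h(10,97)=(10*31+97)%997=407 h(80,51)=(80*31+51)%997=537 h(84,5)=(84*31+5)%997=615 h(39,90)=(39*31+90)%997=302 -> [407, 537, 615, 302]
  L2: h(407,537)=(407*31+537)%997=193 h(615,302)=(615*31+302)%997=424 -> [193, 424]
  L3: h(193,424)=(193*31+424)%997=425 -> [425]
  root = 425 == target 425  ** MATCH **
Candidate C produces the target root.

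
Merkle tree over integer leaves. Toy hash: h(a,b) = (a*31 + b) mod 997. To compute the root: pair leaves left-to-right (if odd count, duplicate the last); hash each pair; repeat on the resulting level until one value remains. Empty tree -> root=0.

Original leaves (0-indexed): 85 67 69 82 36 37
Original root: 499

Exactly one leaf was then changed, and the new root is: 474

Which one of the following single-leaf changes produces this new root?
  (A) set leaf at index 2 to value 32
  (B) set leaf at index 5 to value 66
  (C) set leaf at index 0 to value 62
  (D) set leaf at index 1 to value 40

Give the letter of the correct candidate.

Answer: D

Derivation:
Original leaves: [85, 67, 69, 82, 36, 37]
Target new root: 474
Try each candidate change and compute the resulting root:
Candidate A: set leaf[2] = 32 -> leaves = [85, 67, 32, 82, 36, 37]
  L0: [85, 67, 32, 82, 36, 37]
  L1: h(85,67)=(85*31+67)%997=708 h(32,82)=(32*31+82)%997=77 h(36,37)=(36*31+37)%997=156 -> [708, 77, 156]
  L2: h(708,77)=(708*31+77)%997=91 h(156,156)=(156*31+156)%997=7 -> [91, 7]
  L3: h(91,7)=(91*31+7)%997=834 -> [834]
  root = 834 != target 474
Candidate B: set leaf[5] = 66 -> leaves = [85, 67, 69, 82, 36, 66]
  L0: [85, 67, 69, 82, 36, 66]
  L1: h(85,67)=(85*31+67)%997=708 h(69,82)=(69*31+82)%997=227 h(36,66)=(36*31+66)%997=185 -> [708, 227, 185]
  L2: h(708,227)=(708*31+227)%997=241 h(185,185)=(185*31+185)%997=935 -> [241, 935]
  L3: h(241,935)=(241*31+935)%997=430 -> [430]
  root = 430 != target 474
Candidate C: set leaf[0] = 62 -> leaves = [62, 67, 69, 82, 36, 37]
  L0: [62, 67, 69, 82, 36, 37]
  L1: h(62,67)=(62*31+67)%997=992 h(69,82)=(69*31+82)%997=227 h(36,37)=(36*31+37)%997=156 -> [992, 227, 156]
  L2: h(992,227)=(992*31+227)%997=72 h(156,156)=(156*31+156)%997=7 -> [72, 7]
  L3: h(72,7)=(72*31+7)%997=245 -> [245]
  root = 245 != target 474
Candidate D: set leaf[1] = 40 -> leaves = [85, 40, 69, 82, 36, 37]
  L0: [85, 40, 69, 82, 36, 37]
  L1: h(85,40)=(85*31+40)%997=681 h(69,82)=(69*31+82)%997=227 h(36,37)=(36*31+37)%997=156 -> [681, 227, 156]
  L2: h(681,227)=(681*31+227)%997=401 h(156,156)=(156*31+156)%997=7 -> [401, 7]
  L3: h(401,7)=(401*31+7)%997=474 -> [474]
  root = 474 == target 474  ** MATCH **
Candidate D produces the target root.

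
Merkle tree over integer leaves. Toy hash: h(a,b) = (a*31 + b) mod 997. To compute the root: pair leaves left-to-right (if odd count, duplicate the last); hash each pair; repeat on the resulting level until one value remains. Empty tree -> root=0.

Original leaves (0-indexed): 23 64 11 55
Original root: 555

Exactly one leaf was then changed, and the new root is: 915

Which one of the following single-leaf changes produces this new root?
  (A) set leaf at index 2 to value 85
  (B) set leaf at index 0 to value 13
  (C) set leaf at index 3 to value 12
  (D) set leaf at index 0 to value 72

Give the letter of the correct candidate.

Answer: B

Derivation:
Original leaves: [23, 64, 11, 55]
Target new root: 915
Try each candidate change and compute the resulting root:
Candidate A: set leaf[2] = 85 -> leaves = [23, 64, 85, 55]
  L0: [23, 64, 85, 55]
  L1: h(23,64)=(23*31+64)%997=777 h(85,55)=(85*31+55)%997=696 -> [777, 696]
  L2: h(777,696)=(777*31+696)%997=855 -> [855]
  root = 855 != target 915
Candidate B: set leaf[0] = 13 -> leaves = [13, 64, 11, 55]
  L0: [13, 64, 11, 55]
  L1: h(13,64)=(13*31+64)%997=467 h(11,55)=(11*31+55)%997=396 -> [467, 396]
  L2: h(467,396)=(467*31+396)%997=915 -> [915]
  root = 915 == target 915  ** MATCH **
Candidate C: set leaf[3] = 12 -> leaves = [23, 64, 11, 12]
  L0: [23, 64, 11, 12]
  L1: h(23,64)=(23*31+64)%997=777 h(11,12)=(11*31+12)%997=353 -> [777, 353]
  L2: h(777,353)=(777*31+353)%997=512 -> [512]
  root = 512 != target 915
Candidate D: set leaf[0] = 72 -> leaves = [72, 64, 11, 55]
  L0: [72, 64, 11, 55]
  L1: h(72,64)=(72*31+64)%997=302 h(11,55)=(11*31+55)%997=396 -> [302, 396]
  L2: h(302,396)=(302*31+396)%997=785 -> [785]
  root = 785 != target 915
Candidate B produces the target root.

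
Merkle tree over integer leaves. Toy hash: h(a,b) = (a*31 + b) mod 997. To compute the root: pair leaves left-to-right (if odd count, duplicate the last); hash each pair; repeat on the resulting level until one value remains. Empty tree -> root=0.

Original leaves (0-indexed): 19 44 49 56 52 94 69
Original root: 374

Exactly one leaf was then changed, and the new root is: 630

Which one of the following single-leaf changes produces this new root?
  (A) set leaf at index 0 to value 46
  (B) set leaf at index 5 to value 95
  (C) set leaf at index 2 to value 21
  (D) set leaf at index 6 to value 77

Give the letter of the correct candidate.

Answer: D

Derivation:
Original leaves: [19, 44, 49, 56, 52, 94, 69]
Target new root: 630
Try each candidate change and compute the resulting root:
Candidate A: set leaf[0] = 46 -> leaves = [46, 44, 49, 56, 52, 94, 69]
  L0: [46, 44, 49, 56, 52, 94, 69]
  L1: h(46,44)=(46*31+44)%997=473 h(49,56)=(49*31+56)%997=578 h(52,94)=(52*31+94)%997=709 h(69,69)=(69*31+69)%997=214 -> [473, 578, 709, 214]
  L2: h(473,578)=(473*31+578)%997=286 h(709,214)=(709*31+214)%997=259 -> [286, 259]
  L3: h(286,259)=(286*31+259)%997=152 -> [152]
  root = 152 != target 630
Candidate B: set leaf[5] = 95 -> leaves = [19, 44, 49, 56, 52, 95, 69]
  L0: [19, 44, 49, 56, 52, 95, 69]
  L1: h(19,44)=(19*31+44)%997=633 h(49,56)=(49*31+56)%997=578 h(52,95)=(52*31+95)%997=710 h(69,69)=(69*31+69)%997=214 -> [633, 578, 710, 214]
  L2: h(633,578)=(633*31+578)%997=261 h(710,214)=(710*31+214)%997=290 -> [261, 290]
  L3: h(261,290)=(261*31+290)%997=405 -> [405]
  root = 405 != target 630
Candidate C: set leaf[2] = 21 -> leaves = [19, 44, 21, 56, 52, 94, 69]
  L0: [19, 44, 21, 56, 52, 94, 69]
  L1: h(19,44)=(19*31+44)%997=633 h(21,56)=(21*31+56)%997=707 h(52,94)=(52*31+94)%997=709 h(69,69)=(69*31+69)%997=214 -> [633, 707, 709, 214]
  L2: h(633,707)=(633*31+707)%997=390 h(709,214)=(709*31+214)%997=259 -> [390, 259]
  L3: h(390,259)=(390*31+259)%997=385 -> [385]
  root = 385 != target 630
Candidate D: set leaf[6] = 77 -> leaves = [19, 44, 49, 56, 52, 94, 77]
  L0: [19, 44, 49, 56, 52, 94, 77]
  L1: h(19,44)=(19*31+44)%997=633 h(49,56)=(49*31+56)%997=578 h(52,94)=(52*31+94)%997=709 h(77,77)=(77*31+77)%997=470 -> [633, 578, 709, 470]
  L2: h(633,578)=(633*31+578)%997=261 h(709,470)=(709*31+470)%997=515 -> [261, 515]
  L3: h(261,515)=(261*31+515)%997=630 -> [630]
  root = 630 == target 630  ** MATCH **
Candidate D produces the target root.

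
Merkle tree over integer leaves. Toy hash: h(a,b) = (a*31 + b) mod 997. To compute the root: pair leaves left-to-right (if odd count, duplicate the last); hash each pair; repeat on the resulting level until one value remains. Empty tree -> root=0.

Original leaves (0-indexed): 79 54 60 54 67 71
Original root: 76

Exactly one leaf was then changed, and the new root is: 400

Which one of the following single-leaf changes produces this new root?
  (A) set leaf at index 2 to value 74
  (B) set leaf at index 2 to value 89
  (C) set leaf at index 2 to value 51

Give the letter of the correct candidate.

Answer: C

Derivation:
Original leaves: [79, 54, 60, 54, 67, 71]
Target new root: 400
Try each candidate change and compute the resulting root:
Candidate A: set leaf[2] = 74 -> leaves = [79, 54, 74, 54, 67, 71]
  L0: [79, 54, 74, 54, 67, 71]
  L1: h(79,54)=(79*31+54)%997=509 h(74,54)=(74*31+54)%997=354 h(67,71)=(67*31+71)%997=154 -> [509, 354, 154]
  L2: h(509,354)=(509*31+354)%997=181 h(154,154)=(154*31+154)%997=940 -> [181, 940]
  L3: h(181,940)=(181*31+940)%997=569 -> [569]
  root = 569 != target 400
Candidate B: set leaf[2] = 89 -> leaves = [79, 54, 89, 54, 67, 71]
  L0: [79, 54, 89, 54, 67, 71]
  L1: h(79,54)=(79*31+54)%997=509 h(89,54)=(89*31+54)%997=819 h(67,71)=(67*31+71)%997=154 -> [509, 819, 154]
  L2: h(509,819)=(509*31+819)%997=646 h(154,154)=(154*31+154)%997=940 -> [646, 940]
  L3: h(646,940)=(646*31+940)%997=29 -> [29]
  root = 29 != target 400
Candidate C: set leaf[2] = 51 -> leaves = [79, 54, 51, 54, 67, 71]
  L0: [79, 54, 51, 54, 67, 71]
  L1: h(79,54)=(79*31+54)%997=509 h(51,54)=(51*31+54)%997=638 h(67,71)=(67*31+71)%997=154 -> [509, 638, 154]
  L2: h(509,638)=(509*31+638)%997=465 h(154,154)=(154*31+154)%997=940 -> [465, 940]
  L3: h(465,940)=(465*31+940)%997=400 -> [400]
  root = 400 == target 400  ** MATCH **
Candidate C produces the target root.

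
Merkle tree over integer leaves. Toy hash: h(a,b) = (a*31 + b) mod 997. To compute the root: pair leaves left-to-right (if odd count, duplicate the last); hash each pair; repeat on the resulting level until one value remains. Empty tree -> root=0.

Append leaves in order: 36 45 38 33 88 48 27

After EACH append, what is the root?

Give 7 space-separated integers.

Answer: 36 164 318 313 115 829 911

Derivation:
After append 36 (leaves=[36]):
  L0: [36]
  root=36
After append 45 (leaves=[36, 45]):
  L0: [36, 45]
  L1: h(36,45)=(36*31+45)%997=164 -> [164]
  root=164
After append 38 (leaves=[36, 45, 38]):
  L0: [36, 45, 38]
  L1: h(36,45)=(36*31+45)%997=164 h(38,38)=(38*31+38)%997=219 -> [164, 219]
  L2: h(164,219)=(164*31+219)%997=318 -> [318]
  root=318
After append 33 (leaves=[36, 45, 38, 33]):
  L0: [36, 45, 38, 33]
  L1: h(36,45)=(36*31+45)%997=164 h(38,33)=(38*31+33)%997=214 -> [164, 214]
  L2: h(164,214)=(164*31+214)%997=313 -> [313]
  root=313
After append 88 (leaves=[36, 45, 38, 33, 88]):
  L0: [36, 45, 38, 33, 88]
  L1: h(36,45)=(36*31+45)%997=164 h(38,33)=(38*31+33)%997=214 h(88,88)=(88*31+88)%997=822 -> [164, 214, 822]
  L2: h(164,214)=(164*31+214)%997=313 h(822,822)=(822*31+822)%997=382 -> [313, 382]
  L3: h(313,382)=(313*31+382)%997=115 -> [115]
  root=115
After append 48 (leaves=[36, 45, 38, 33, 88, 48]):
  L0: [36, 45, 38, 33, 88, 48]
  L1: h(36,45)=(36*31+45)%997=164 h(38,33)=(38*31+33)%997=214 h(88,48)=(88*31+48)%997=782 -> [164, 214, 782]
  L2: h(164,214)=(164*31+214)%997=313 h(782,782)=(782*31+782)%997=99 -> [313, 99]
  L3: h(313,99)=(313*31+99)%997=829 -> [829]
  root=829
After append 27 (leaves=[36, 45, 38, 33, 88, 48, 27]):
  L0: [36, 45, 38, 33, 88, 48, 27]
  L1: h(36,45)=(36*31+45)%997=164 h(38,33)=(38*31+33)%997=214 h(88,48)=(88*31+48)%997=782 h(27,27)=(27*31+27)%997=864 -> [164, 214, 782, 864]
  L2: h(164,214)=(164*31+214)%997=313 h(782,864)=(782*31+864)%997=181 -> [313, 181]
  L3: h(313,181)=(313*31+181)%997=911 -> [911]
  root=911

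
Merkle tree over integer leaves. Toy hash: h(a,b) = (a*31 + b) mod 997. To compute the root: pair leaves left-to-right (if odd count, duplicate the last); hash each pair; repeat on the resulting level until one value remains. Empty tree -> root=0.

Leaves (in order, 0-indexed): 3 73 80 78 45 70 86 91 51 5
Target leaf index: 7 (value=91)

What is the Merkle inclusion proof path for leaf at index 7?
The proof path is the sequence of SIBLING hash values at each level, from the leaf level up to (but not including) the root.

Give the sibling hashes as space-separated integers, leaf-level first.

L0 (leaves): [3, 73, 80, 78, 45, 70, 86, 91, 51, 5], target index=7
L1: h(3,73)=(3*31+73)%997=166 [pair 0] h(80,78)=(80*31+78)%997=564 [pair 1] h(45,70)=(45*31+70)%997=468 [pair 2] h(86,91)=(86*31+91)%997=763 [pair 3] h(51,5)=(51*31+5)%997=589 [pair 4] -> [166, 564, 468, 763, 589]
  Sibling for proof at L0: 86
L2: h(166,564)=(166*31+564)%997=725 [pair 0] h(468,763)=(468*31+763)%997=316 [pair 1] h(589,589)=(589*31+589)%997=902 [pair 2] -> [725, 316, 902]
  Sibling for proof at L1: 468
L3: h(725,316)=(725*31+316)%997=857 [pair 0] h(902,902)=(902*31+902)%997=948 [pair 1] -> [857, 948]
  Sibling for proof at L2: 725
L4: h(857,948)=(857*31+948)%997=596 [pair 0] -> [596]
  Sibling for proof at L3: 948
Root: 596
Proof path (sibling hashes from leaf to root): [86, 468, 725, 948]

Answer: 86 468 725 948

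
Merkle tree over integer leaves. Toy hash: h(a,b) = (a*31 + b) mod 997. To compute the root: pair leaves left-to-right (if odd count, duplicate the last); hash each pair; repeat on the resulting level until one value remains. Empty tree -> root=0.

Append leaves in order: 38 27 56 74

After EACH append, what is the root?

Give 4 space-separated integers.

Answer: 38 208 264 282

Derivation:
After append 38 (leaves=[38]):
  L0: [38]
  root=38
After append 27 (leaves=[38, 27]):
  L0: [38, 27]
  L1: h(38,27)=(38*31+27)%997=208 -> [208]
  root=208
After append 56 (leaves=[38, 27, 56]):
  L0: [38, 27, 56]
  L1: h(38,27)=(38*31+27)%997=208 h(56,56)=(56*31+56)%997=795 -> [208, 795]
  L2: h(208,795)=(208*31+795)%997=264 -> [264]
  root=264
After append 74 (leaves=[38, 27, 56, 74]):
  L0: [38, 27, 56, 74]
  L1: h(38,27)=(38*31+27)%997=208 h(56,74)=(56*31+74)%997=813 -> [208, 813]
  L2: h(208,813)=(208*31+813)%997=282 -> [282]
  root=282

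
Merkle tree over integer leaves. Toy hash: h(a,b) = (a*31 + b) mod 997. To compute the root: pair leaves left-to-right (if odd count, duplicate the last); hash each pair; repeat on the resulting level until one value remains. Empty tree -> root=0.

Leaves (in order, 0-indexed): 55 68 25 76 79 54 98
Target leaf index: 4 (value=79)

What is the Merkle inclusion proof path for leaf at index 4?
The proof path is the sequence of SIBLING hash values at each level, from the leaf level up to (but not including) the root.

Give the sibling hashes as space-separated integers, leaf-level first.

Answer: 54 145 979

Derivation:
L0 (leaves): [55, 68, 25, 76, 79, 54, 98], target index=4
L1: h(55,68)=(55*31+68)%997=776 [pair 0] h(25,76)=(25*31+76)%997=851 [pair 1] h(79,54)=(79*31+54)%997=509 [pair 2] h(98,98)=(98*31+98)%997=145 [pair 3] -> [776, 851, 509, 145]
  Sibling for proof at L0: 54
L2: h(776,851)=(776*31+851)%997=979 [pair 0] h(509,145)=(509*31+145)%997=969 [pair 1] -> [979, 969]
  Sibling for proof at L1: 145
L3: h(979,969)=(979*31+969)%997=411 [pair 0] -> [411]
  Sibling for proof at L2: 979
Root: 411
Proof path (sibling hashes from leaf to root): [54, 145, 979]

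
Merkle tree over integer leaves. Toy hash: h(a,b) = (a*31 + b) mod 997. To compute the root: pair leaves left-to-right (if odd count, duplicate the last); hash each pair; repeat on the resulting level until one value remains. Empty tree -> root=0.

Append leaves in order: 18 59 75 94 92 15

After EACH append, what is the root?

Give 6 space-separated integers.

After append 18 (leaves=[18]):
  L0: [18]
  root=18
After append 59 (leaves=[18, 59]):
  L0: [18, 59]
  L1: h(18,59)=(18*31+59)%997=617 -> [617]
  root=617
After append 75 (leaves=[18, 59, 75]):
  L0: [18, 59, 75]
  L1: h(18,59)=(18*31+59)%997=617 h(75,75)=(75*31+75)%997=406 -> [617, 406]
  L2: h(617,406)=(617*31+406)%997=590 -> [590]
  root=590
After append 94 (leaves=[18, 59, 75, 94]):
  L0: [18, 59, 75, 94]
  L1: h(18,59)=(18*31+59)%997=617 h(75,94)=(75*31+94)%997=425 -> [617, 425]
  L2: h(617,425)=(617*31+425)%997=609 -> [609]
  root=609
After append 92 (leaves=[18, 59, 75, 94, 92]):
  L0: [18, 59, 75, 94, 92]
  L1: h(18,59)=(18*31+59)%997=617 h(75,94)=(75*31+94)%997=425 h(92,92)=(92*31+92)%997=950 -> [617, 425, 950]
  L2: h(617,425)=(617*31+425)%997=609 h(950,950)=(950*31+950)%997=490 -> [609, 490]
  L3: h(609,490)=(609*31+490)%997=426 -> [426]
  root=426
After append 15 (leaves=[18, 59, 75, 94, 92, 15]):
  L0: [18, 59, 75, 94, 92, 15]
  L1: h(18,59)=(18*31+59)%997=617 h(75,94)=(75*31+94)%997=425 h(92,15)=(92*31+15)%997=873 -> [617, 425, 873]
  L2: h(617,425)=(617*31+425)%997=609 h(873,873)=(873*31+873)%997=20 -> [609, 20]
  L3: h(609,20)=(609*31+20)%997=953 -> [953]
  root=953

Answer: 18 617 590 609 426 953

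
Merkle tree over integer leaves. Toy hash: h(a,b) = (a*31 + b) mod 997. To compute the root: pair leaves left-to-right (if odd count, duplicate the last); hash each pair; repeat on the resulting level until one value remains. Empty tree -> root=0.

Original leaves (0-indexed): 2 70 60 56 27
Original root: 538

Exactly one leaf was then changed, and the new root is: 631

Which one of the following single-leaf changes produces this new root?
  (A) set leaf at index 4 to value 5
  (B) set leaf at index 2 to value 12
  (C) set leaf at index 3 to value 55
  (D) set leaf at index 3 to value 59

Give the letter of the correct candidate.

Answer: D

Derivation:
Original leaves: [2, 70, 60, 56, 27]
Target new root: 631
Try each candidate change and compute the resulting root:
Candidate A: set leaf[4] = 5 -> leaves = [2, 70, 60, 56, 5]
  L0: [2, 70, 60, 56, 5]
  L1: h(2,70)=(2*31+70)%997=132 h(60,56)=(60*31+56)%997=919 h(5,5)=(5*31+5)%997=160 -> [132, 919, 160]
  L2: h(132,919)=(132*31+919)%997=26 h(160,160)=(160*31+160)%997=135 -> [26, 135]
  L3: h(26,135)=(26*31+135)%997=941 -> [941]
  root = 941 != target 631
Candidate B: set leaf[2] = 12 -> leaves = [2, 70, 12, 56, 27]
  L0: [2, 70, 12, 56, 27]
  L1: h(2,70)=(2*31+70)%997=132 h(12,56)=(12*31+56)%997=428 h(27,27)=(27*31+27)%997=864 -> [132, 428, 864]
  L2: h(132,428)=(132*31+428)%997=532 h(864,864)=(864*31+864)%997=729 -> [532, 729]
  L3: h(532,729)=(532*31+729)%997=272 -> [272]
  root = 272 != target 631
Candidate C: set leaf[3] = 55 -> leaves = [2, 70, 60, 55, 27]
  L0: [2, 70, 60, 55, 27]
  L1: h(2,70)=(2*31+70)%997=132 h(60,55)=(60*31+55)%997=918 h(27,27)=(27*31+27)%997=864 -> [132, 918, 864]
  L2: h(132,918)=(132*31+918)%997=25 h(864,864)=(864*31+864)%997=729 -> [25, 729]
  L3: h(25,729)=(25*31+729)%997=507 -> [507]
  root = 507 != target 631
Candidate D: set leaf[3] = 59 -> leaves = [2, 70, 60, 59, 27]
  L0: [2, 70, 60, 59, 27]
  L1: h(2,70)=(2*31+70)%997=132 h(60,59)=(60*31+59)%997=922 h(27,27)=(27*31+27)%997=864 -> [132, 922, 864]
  L2: h(132,922)=(132*31+922)%997=29 h(864,864)=(864*31+864)%997=729 -> [29, 729]
  L3: h(29,729)=(29*31+729)%997=631 -> [631]
  root = 631 == target 631  ** MATCH **
Candidate D produces the target root.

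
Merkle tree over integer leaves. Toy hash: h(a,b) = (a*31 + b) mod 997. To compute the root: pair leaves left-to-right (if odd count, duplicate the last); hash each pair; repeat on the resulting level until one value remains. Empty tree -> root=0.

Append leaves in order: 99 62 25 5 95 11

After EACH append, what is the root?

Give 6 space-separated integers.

After append 99 (leaves=[99]):
  L0: [99]
  root=99
After append 62 (leaves=[99, 62]):
  L0: [99, 62]
  L1: h(99,62)=(99*31+62)%997=140 -> [140]
  root=140
After append 25 (leaves=[99, 62, 25]):
  L0: [99, 62, 25]
  L1: h(99,62)=(99*31+62)%997=140 h(25,25)=(25*31+25)%997=800 -> [140, 800]
  L2: h(140,800)=(140*31+800)%997=155 -> [155]
  root=155
After append 5 (leaves=[99, 62, 25, 5]):
  L0: [99, 62, 25, 5]
  L1: h(99,62)=(99*31+62)%997=140 h(25,5)=(25*31+5)%997=780 -> [140, 780]
  L2: h(140,780)=(140*31+780)%997=135 -> [135]
  root=135
After append 95 (leaves=[99, 62, 25, 5, 95]):
  L0: [99, 62, 25, 5, 95]
  L1: h(99,62)=(99*31+62)%997=140 h(25,5)=(25*31+5)%997=780 h(95,95)=(95*31+95)%997=49 -> [140, 780, 49]
  L2: h(140,780)=(140*31+780)%997=135 h(49,49)=(49*31+49)%997=571 -> [135, 571]
  L3: h(135,571)=(135*31+571)%997=768 -> [768]
  root=768
After append 11 (leaves=[99, 62, 25, 5, 95, 11]):
  L0: [99, 62, 25, 5, 95, 11]
  L1: h(99,62)=(99*31+62)%997=140 h(25,5)=(25*31+5)%997=780 h(95,11)=(95*31+11)%997=962 -> [140, 780, 962]
  L2: h(140,780)=(140*31+780)%997=135 h(962,962)=(962*31+962)%997=874 -> [135, 874]
  L3: h(135,874)=(135*31+874)%997=74 -> [74]
  root=74

Answer: 99 140 155 135 768 74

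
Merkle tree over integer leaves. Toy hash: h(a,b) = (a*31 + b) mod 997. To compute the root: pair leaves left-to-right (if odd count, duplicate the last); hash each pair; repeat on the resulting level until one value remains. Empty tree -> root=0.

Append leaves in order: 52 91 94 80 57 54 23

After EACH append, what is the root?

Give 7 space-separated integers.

Answer: 52 706 966 952 144 48 957

Derivation:
After append 52 (leaves=[52]):
  L0: [52]
  root=52
After append 91 (leaves=[52, 91]):
  L0: [52, 91]
  L1: h(52,91)=(52*31+91)%997=706 -> [706]
  root=706
After append 94 (leaves=[52, 91, 94]):
  L0: [52, 91, 94]
  L1: h(52,91)=(52*31+91)%997=706 h(94,94)=(94*31+94)%997=17 -> [706, 17]
  L2: h(706,17)=(706*31+17)%997=966 -> [966]
  root=966
After append 80 (leaves=[52, 91, 94, 80]):
  L0: [52, 91, 94, 80]
  L1: h(52,91)=(52*31+91)%997=706 h(94,80)=(94*31+80)%997=3 -> [706, 3]
  L2: h(706,3)=(706*31+3)%997=952 -> [952]
  root=952
After append 57 (leaves=[52, 91, 94, 80, 57]):
  L0: [52, 91, 94, 80, 57]
  L1: h(52,91)=(52*31+91)%997=706 h(94,80)=(94*31+80)%997=3 h(57,57)=(57*31+57)%997=827 -> [706, 3, 827]
  L2: h(706,3)=(706*31+3)%997=952 h(827,827)=(827*31+827)%997=542 -> [952, 542]
  L3: h(952,542)=(952*31+542)%997=144 -> [144]
  root=144
After append 54 (leaves=[52, 91, 94, 80, 57, 54]):
  L0: [52, 91, 94, 80, 57, 54]
  L1: h(52,91)=(52*31+91)%997=706 h(94,80)=(94*31+80)%997=3 h(57,54)=(57*31+54)%997=824 -> [706, 3, 824]
  L2: h(706,3)=(706*31+3)%997=952 h(824,824)=(824*31+824)%997=446 -> [952, 446]
  L3: h(952,446)=(952*31+446)%997=48 -> [48]
  root=48
After append 23 (leaves=[52, 91, 94, 80, 57, 54, 23]):
  L0: [52, 91, 94, 80, 57, 54, 23]
  L1: h(52,91)=(52*31+91)%997=706 h(94,80)=(94*31+80)%997=3 h(57,54)=(57*31+54)%997=824 h(23,23)=(23*31+23)%997=736 -> [706, 3, 824, 736]
  L2: h(706,3)=(706*31+3)%997=952 h(824,736)=(824*31+736)%997=358 -> [952, 358]
  L3: h(952,358)=(952*31+358)%997=957 -> [957]
  root=957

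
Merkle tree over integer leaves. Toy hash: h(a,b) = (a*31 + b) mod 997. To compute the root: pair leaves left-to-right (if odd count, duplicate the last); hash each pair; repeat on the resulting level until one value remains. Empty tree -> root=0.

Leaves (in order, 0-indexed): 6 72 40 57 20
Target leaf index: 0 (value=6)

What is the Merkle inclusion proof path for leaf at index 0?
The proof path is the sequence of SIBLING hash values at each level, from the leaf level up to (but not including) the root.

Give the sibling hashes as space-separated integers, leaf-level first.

L0 (leaves): [6, 72, 40, 57, 20], target index=0
L1: h(6,72)=(6*31+72)%997=258 [pair 0] h(40,57)=(40*31+57)%997=300 [pair 1] h(20,20)=(20*31+20)%997=640 [pair 2] -> [258, 300, 640]
  Sibling for proof at L0: 72
L2: h(258,300)=(258*31+300)%997=322 [pair 0] h(640,640)=(640*31+640)%997=540 [pair 1] -> [322, 540]
  Sibling for proof at L1: 300
L3: h(322,540)=(322*31+540)%997=552 [pair 0] -> [552]
  Sibling for proof at L2: 540
Root: 552
Proof path (sibling hashes from leaf to root): [72, 300, 540]

Answer: 72 300 540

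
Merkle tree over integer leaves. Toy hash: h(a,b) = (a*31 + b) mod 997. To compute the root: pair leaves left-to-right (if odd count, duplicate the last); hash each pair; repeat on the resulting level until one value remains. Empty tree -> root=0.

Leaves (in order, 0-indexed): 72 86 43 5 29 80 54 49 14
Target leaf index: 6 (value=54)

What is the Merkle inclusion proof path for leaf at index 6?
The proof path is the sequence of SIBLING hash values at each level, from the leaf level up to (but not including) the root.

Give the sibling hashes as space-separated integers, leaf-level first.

Answer: 49 979 415 132

Derivation:
L0 (leaves): [72, 86, 43, 5, 29, 80, 54, 49, 14], target index=6
L1: h(72,86)=(72*31+86)%997=324 [pair 0] h(43,5)=(43*31+5)%997=341 [pair 1] h(29,80)=(29*31+80)%997=979 [pair 2] h(54,49)=(54*31+49)%997=726 [pair 3] h(14,14)=(14*31+14)%997=448 [pair 4] -> [324, 341, 979, 726, 448]
  Sibling for proof at L0: 49
L2: h(324,341)=(324*31+341)%997=415 [pair 0] h(979,726)=(979*31+726)%997=168 [pair 1] h(448,448)=(448*31+448)%997=378 [pair 2] -> [415, 168, 378]
  Sibling for proof at L1: 979
L3: h(415,168)=(415*31+168)%997=72 [pair 0] h(378,378)=(378*31+378)%997=132 [pair 1] -> [72, 132]
  Sibling for proof at L2: 415
L4: h(72,132)=(72*31+132)%997=370 [pair 0] -> [370]
  Sibling for proof at L3: 132
Root: 370
Proof path (sibling hashes from leaf to root): [49, 979, 415, 132]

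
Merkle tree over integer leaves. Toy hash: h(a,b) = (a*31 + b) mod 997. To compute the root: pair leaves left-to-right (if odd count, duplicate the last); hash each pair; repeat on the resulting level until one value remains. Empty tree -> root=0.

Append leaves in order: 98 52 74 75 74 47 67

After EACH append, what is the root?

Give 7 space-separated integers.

Answer: 98 99 452 453 89 222 25

Derivation:
After append 98 (leaves=[98]):
  L0: [98]
  root=98
After append 52 (leaves=[98, 52]):
  L0: [98, 52]
  L1: h(98,52)=(98*31+52)%997=99 -> [99]
  root=99
After append 74 (leaves=[98, 52, 74]):
  L0: [98, 52, 74]
  L1: h(98,52)=(98*31+52)%997=99 h(74,74)=(74*31+74)%997=374 -> [99, 374]
  L2: h(99,374)=(99*31+374)%997=452 -> [452]
  root=452
After append 75 (leaves=[98, 52, 74, 75]):
  L0: [98, 52, 74, 75]
  L1: h(98,52)=(98*31+52)%997=99 h(74,75)=(74*31+75)%997=375 -> [99, 375]
  L2: h(99,375)=(99*31+375)%997=453 -> [453]
  root=453
After append 74 (leaves=[98, 52, 74, 75, 74]):
  L0: [98, 52, 74, 75, 74]
  L1: h(98,52)=(98*31+52)%997=99 h(74,75)=(74*31+75)%997=375 h(74,74)=(74*31+74)%997=374 -> [99, 375, 374]
  L2: h(99,375)=(99*31+375)%997=453 h(374,374)=(374*31+374)%997=4 -> [453, 4]
  L3: h(453,4)=(453*31+4)%997=89 -> [89]
  root=89
After append 47 (leaves=[98, 52, 74, 75, 74, 47]):
  L0: [98, 52, 74, 75, 74, 47]
  L1: h(98,52)=(98*31+52)%997=99 h(74,75)=(74*31+75)%997=375 h(74,47)=(74*31+47)%997=347 -> [99, 375, 347]
  L2: h(99,375)=(99*31+375)%997=453 h(347,347)=(347*31+347)%997=137 -> [453, 137]
  L3: h(453,137)=(453*31+137)%997=222 -> [222]
  root=222
After append 67 (leaves=[98, 52, 74, 75, 74, 47, 67]):
  L0: [98, 52, 74, 75, 74, 47, 67]
  L1: h(98,52)=(98*31+52)%997=99 h(74,75)=(74*31+75)%997=375 h(74,47)=(74*31+47)%997=347 h(67,67)=(67*31+67)%997=150 -> [99, 375, 347, 150]
  L2: h(99,375)=(99*31+375)%997=453 h(347,150)=(347*31+150)%997=937 -> [453, 937]
  L3: h(453,937)=(453*31+937)%997=25 -> [25]
  root=25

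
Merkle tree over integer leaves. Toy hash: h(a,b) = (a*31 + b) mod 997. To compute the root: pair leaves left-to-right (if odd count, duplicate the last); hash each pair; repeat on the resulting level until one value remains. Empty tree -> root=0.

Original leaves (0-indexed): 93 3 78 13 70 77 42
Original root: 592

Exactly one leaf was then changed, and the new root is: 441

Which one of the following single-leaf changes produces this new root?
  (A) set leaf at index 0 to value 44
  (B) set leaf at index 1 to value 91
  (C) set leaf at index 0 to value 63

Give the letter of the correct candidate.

Answer: A

Derivation:
Original leaves: [93, 3, 78, 13, 70, 77, 42]
Target new root: 441
Try each candidate change and compute the resulting root:
Candidate A: set leaf[0] = 44 -> leaves = [44, 3, 78, 13, 70, 77, 42]
  L0: [44, 3, 78, 13, 70, 77, 42]
  L1: h(44,3)=(44*31+3)%997=370 h(78,13)=(78*31+13)%997=437 h(70,77)=(70*31+77)%997=253 h(42,42)=(42*31+42)%997=347 -> [370, 437, 253, 347]
  L2: h(370,437)=(370*31+437)%997=940 h(253,347)=(253*31+347)%997=214 -> [940, 214]
  L3: h(940,214)=(940*31+214)%997=441 -> [441]
  root = 441 == target 441  ** MATCH **
Candidate B: set leaf[1] = 91 -> leaves = [93, 91, 78, 13, 70, 77, 42]
  L0: [93, 91, 78, 13, 70, 77, 42]
  L1: h(93,91)=(93*31+91)%997=980 h(78,13)=(78*31+13)%997=437 h(70,77)=(70*31+77)%997=253 h(42,42)=(42*31+42)%997=347 -> [980, 437, 253, 347]
  L2: h(980,437)=(980*31+437)%997=907 h(253,347)=(253*31+347)%997=214 -> [907, 214]
  L3: h(907,214)=(907*31+214)%997=415 -> [415]
  root = 415 != target 441
Candidate C: set leaf[0] = 63 -> leaves = [63, 3, 78, 13, 70, 77, 42]
  L0: [63, 3, 78, 13, 70, 77, 42]
  L1: h(63,3)=(63*31+3)%997=959 h(78,13)=(78*31+13)%997=437 h(70,77)=(70*31+77)%997=253 h(42,42)=(42*31+42)%997=347 -> [959, 437, 253, 347]
  L2: h(959,437)=(959*31+437)%997=256 h(253,347)=(253*31+347)%997=214 -> [256, 214]
  L3: h(256,214)=(256*31+214)%997=174 -> [174]
  root = 174 != target 441
Candidate A produces the target root.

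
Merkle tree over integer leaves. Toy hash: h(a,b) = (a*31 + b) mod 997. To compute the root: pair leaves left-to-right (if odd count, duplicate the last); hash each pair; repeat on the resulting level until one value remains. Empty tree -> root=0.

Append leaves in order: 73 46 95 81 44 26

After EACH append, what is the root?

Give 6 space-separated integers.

After append 73 (leaves=[73]):
  L0: [73]
  root=73
After append 46 (leaves=[73, 46]):
  L0: [73, 46]
  L1: h(73,46)=(73*31+46)%997=315 -> [315]
  root=315
After append 95 (leaves=[73, 46, 95]):
  L0: [73, 46, 95]
  L1: h(73,46)=(73*31+46)%997=315 h(95,95)=(95*31+95)%997=49 -> [315, 49]
  L2: h(315,49)=(315*31+49)%997=841 -> [841]
  root=841
After append 81 (leaves=[73, 46, 95, 81]):
  L0: [73, 46, 95, 81]
  L1: h(73,46)=(73*31+46)%997=315 h(95,81)=(95*31+81)%997=35 -> [315, 35]
  L2: h(315,35)=(315*31+35)%997=827 -> [827]
  root=827
After append 44 (leaves=[73, 46, 95, 81, 44]):
  L0: [73, 46, 95, 81, 44]
  L1: h(73,46)=(73*31+46)%997=315 h(95,81)=(95*31+81)%997=35 h(44,44)=(44*31+44)%997=411 -> [315, 35, 411]
  L2: h(315,35)=(315*31+35)%997=827 h(411,411)=(411*31+411)%997=191 -> [827, 191]
  L3: h(827,191)=(827*31+191)%997=903 -> [903]
  root=903
After append 26 (leaves=[73, 46, 95, 81, 44, 26]):
  L0: [73, 46, 95, 81, 44, 26]
  L1: h(73,46)=(73*31+46)%997=315 h(95,81)=(95*31+81)%997=35 h(44,26)=(44*31+26)%997=393 -> [315, 35, 393]
  L2: h(315,35)=(315*31+35)%997=827 h(393,393)=(393*31+393)%997=612 -> [827, 612]
  L3: h(827,612)=(827*31+612)%997=327 -> [327]
  root=327

Answer: 73 315 841 827 903 327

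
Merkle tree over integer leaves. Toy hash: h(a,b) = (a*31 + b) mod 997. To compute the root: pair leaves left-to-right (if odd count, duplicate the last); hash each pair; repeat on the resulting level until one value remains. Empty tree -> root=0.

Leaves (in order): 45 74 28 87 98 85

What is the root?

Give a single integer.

L0: [45, 74, 28, 87, 98, 85]
L1: h(45,74)=(45*31+74)%997=472 h(28,87)=(28*31+87)%997=955 h(98,85)=(98*31+85)%997=132 -> [472, 955, 132]
L2: h(472,955)=(472*31+955)%997=632 h(132,132)=(132*31+132)%997=236 -> [632, 236]
L3: h(632,236)=(632*31+236)%997=885 -> [885]

Answer: 885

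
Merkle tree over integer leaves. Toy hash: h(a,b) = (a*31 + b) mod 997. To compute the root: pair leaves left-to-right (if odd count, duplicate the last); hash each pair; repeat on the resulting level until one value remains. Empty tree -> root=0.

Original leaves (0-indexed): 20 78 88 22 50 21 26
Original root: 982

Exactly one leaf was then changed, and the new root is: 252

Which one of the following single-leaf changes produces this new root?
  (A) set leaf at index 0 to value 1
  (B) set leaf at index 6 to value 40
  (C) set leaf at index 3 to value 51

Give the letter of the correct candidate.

Original leaves: [20, 78, 88, 22, 50, 21, 26]
Target new root: 252
Try each candidate change and compute the resulting root:
Candidate A: set leaf[0] = 1 -> leaves = [1, 78, 88, 22, 50, 21, 26]
  L0: [1, 78, 88, 22, 50, 21, 26]
  L1: h(1,78)=(1*31+78)%997=109 h(88,22)=(88*31+22)%997=756 h(50,21)=(50*31+21)%997=574 h(26,26)=(26*31+26)%997=832 -> [109, 756, 574, 832]
  L2: h(109,756)=(109*31+756)%997=147 h(574,832)=(574*31+832)%997=680 -> [147, 680]
  L3: h(147,680)=(147*31+680)%997=252 -> [252]
  root = 252 == target 252  ** MATCH **
Candidate B: set leaf[6] = 40 -> leaves = [20, 78, 88, 22, 50, 21, 40]
  L0: [20, 78, 88, 22, 50, 21, 40]
  L1: h(20,78)=(20*31+78)%997=698 h(88,22)=(88*31+22)%997=756 h(50,21)=(50*31+21)%997=574 h(40,40)=(40*31+40)%997=283 -> [698, 756, 574, 283]
  L2: h(698,756)=(698*31+756)%997=460 h(574,283)=(574*31+283)%997=131 -> [460, 131]
  L3: h(460,131)=(460*31+131)%997=433 -> [433]
  root = 433 != target 252
Candidate C: set leaf[3] = 51 -> leaves = [20, 78, 88, 51, 50, 21, 26]
  L0: [20, 78, 88, 51, 50, 21, 26]
  L1: h(20,78)=(20*31+78)%997=698 h(88,51)=(88*31+51)%997=785 h(50,21)=(50*31+21)%997=574 h(26,26)=(26*31+26)%997=832 -> [698, 785, 574, 832]
  L2: h(698,785)=(698*31+785)%997=489 h(574,832)=(574*31+832)%997=680 -> [489, 680]
  L3: h(489,680)=(489*31+680)%997=884 -> [884]
  root = 884 != target 252
Candidate A produces the target root.

Answer: A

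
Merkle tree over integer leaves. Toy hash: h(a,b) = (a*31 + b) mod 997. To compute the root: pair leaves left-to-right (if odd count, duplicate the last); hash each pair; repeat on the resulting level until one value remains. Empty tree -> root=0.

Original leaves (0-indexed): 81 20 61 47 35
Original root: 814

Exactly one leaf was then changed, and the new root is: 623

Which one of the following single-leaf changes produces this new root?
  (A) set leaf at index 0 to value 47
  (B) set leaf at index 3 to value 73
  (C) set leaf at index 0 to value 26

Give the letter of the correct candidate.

Answer: B

Derivation:
Original leaves: [81, 20, 61, 47, 35]
Target new root: 623
Try each candidate change and compute the resulting root:
Candidate A: set leaf[0] = 47 -> leaves = [47, 20, 61, 47, 35]
  L0: [47, 20, 61, 47, 35]
  L1: h(47,20)=(47*31+20)%997=480 h(61,47)=(61*31+47)%997=941 h(35,35)=(35*31+35)%997=123 -> [480, 941, 123]
  L2: h(480,941)=(480*31+941)%997=866 h(123,123)=(123*31+123)%997=945 -> [866, 945]
  L3: h(866,945)=(866*31+945)%997=872 -> [872]
  root = 872 != target 623
Candidate B: set leaf[3] = 73 -> leaves = [81, 20, 61, 73, 35]
  L0: [81, 20, 61, 73, 35]
  L1: h(81,20)=(81*31+20)%997=537 h(61,73)=(61*31+73)%997=967 h(35,35)=(35*31+35)%997=123 -> [537, 967, 123]
  L2: h(537,967)=(537*31+967)%997=665 h(123,123)=(123*31+123)%997=945 -> [665, 945]
  L3: h(665,945)=(665*31+945)%997=623 -> [623]
  root = 623 == target 623  ** MATCH **
Candidate C: set leaf[0] = 26 -> leaves = [26, 20, 61, 47, 35]
  L0: [26, 20, 61, 47, 35]
  L1: h(26,20)=(26*31+20)%997=826 h(61,47)=(61*31+47)%997=941 h(35,35)=(35*31+35)%997=123 -> [826, 941, 123]
  L2: h(826,941)=(826*31+941)%997=625 h(123,123)=(123*31+123)%997=945 -> [625, 945]
  L3: h(625,945)=(625*31+945)%997=380 -> [380]
  root = 380 != target 623
Candidate B produces the target root.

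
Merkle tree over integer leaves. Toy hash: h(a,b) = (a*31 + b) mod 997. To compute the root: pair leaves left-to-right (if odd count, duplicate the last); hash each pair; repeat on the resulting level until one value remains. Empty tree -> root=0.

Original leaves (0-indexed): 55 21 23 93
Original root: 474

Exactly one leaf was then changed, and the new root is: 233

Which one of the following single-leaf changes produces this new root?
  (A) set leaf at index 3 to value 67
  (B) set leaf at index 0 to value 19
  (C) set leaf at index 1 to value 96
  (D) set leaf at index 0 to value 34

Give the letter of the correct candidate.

Answer: D

Derivation:
Original leaves: [55, 21, 23, 93]
Target new root: 233
Try each candidate change and compute the resulting root:
Candidate A: set leaf[3] = 67 -> leaves = [55, 21, 23, 67]
  L0: [55, 21, 23, 67]
  L1: h(55,21)=(55*31+21)%997=729 h(23,67)=(23*31+67)%997=780 -> [729, 780]
  L2: h(729,780)=(729*31+780)%997=448 -> [448]
  root = 448 != target 233
Candidate B: set leaf[0] = 19 -> leaves = [19, 21, 23, 93]
  L0: [19, 21, 23, 93]
  L1: h(19,21)=(19*31+21)%997=610 h(23,93)=(23*31+93)%997=806 -> [610, 806]
  L2: h(610,806)=(610*31+806)%997=773 -> [773]
  root = 773 != target 233
Candidate C: set leaf[1] = 96 -> leaves = [55, 96, 23, 93]
  L0: [55, 96, 23, 93]
  L1: h(55,96)=(55*31+96)%997=804 h(23,93)=(23*31+93)%997=806 -> [804, 806]
  L2: h(804,806)=(804*31+806)%997=805 -> [805]
  root = 805 != target 233
Candidate D: set leaf[0] = 34 -> leaves = [34, 21, 23, 93]
  L0: [34, 21, 23, 93]
  L1: h(34,21)=(34*31+21)%997=78 h(23,93)=(23*31+93)%997=806 -> [78, 806]
  L2: h(78,806)=(78*31+806)%997=233 -> [233]
  root = 233 == target 233  ** MATCH **
Candidate D produces the target root.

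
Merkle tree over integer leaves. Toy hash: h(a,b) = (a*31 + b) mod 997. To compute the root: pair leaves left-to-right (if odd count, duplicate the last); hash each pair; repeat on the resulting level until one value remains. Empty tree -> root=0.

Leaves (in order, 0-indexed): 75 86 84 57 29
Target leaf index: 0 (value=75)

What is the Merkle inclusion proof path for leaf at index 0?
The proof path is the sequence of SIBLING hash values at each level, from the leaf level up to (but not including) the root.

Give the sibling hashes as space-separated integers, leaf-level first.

Answer: 86 667 783

Derivation:
L0 (leaves): [75, 86, 84, 57, 29], target index=0
L1: h(75,86)=(75*31+86)%997=417 [pair 0] h(84,57)=(84*31+57)%997=667 [pair 1] h(29,29)=(29*31+29)%997=928 [pair 2] -> [417, 667, 928]
  Sibling for proof at L0: 86
L2: h(417,667)=(417*31+667)%997=633 [pair 0] h(928,928)=(928*31+928)%997=783 [pair 1] -> [633, 783]
  Sibling for proof at L1: 667
L3: h(633,783)=(633*31+783)%997=466 [pair 0] -> [466]
  Sibling for proof at L2: 783
Root: 466
Proof path (sibling hashes from leaf to root): [86, 667, 783]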